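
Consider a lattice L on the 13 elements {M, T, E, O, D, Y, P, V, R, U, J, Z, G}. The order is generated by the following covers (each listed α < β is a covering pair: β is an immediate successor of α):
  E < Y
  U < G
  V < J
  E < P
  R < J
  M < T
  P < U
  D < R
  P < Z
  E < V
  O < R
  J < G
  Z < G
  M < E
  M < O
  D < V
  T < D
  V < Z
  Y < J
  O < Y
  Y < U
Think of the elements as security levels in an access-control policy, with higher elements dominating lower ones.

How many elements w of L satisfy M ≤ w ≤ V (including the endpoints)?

5

The interval [M, V] = {D, E, M, T, V}, which has 5 elements.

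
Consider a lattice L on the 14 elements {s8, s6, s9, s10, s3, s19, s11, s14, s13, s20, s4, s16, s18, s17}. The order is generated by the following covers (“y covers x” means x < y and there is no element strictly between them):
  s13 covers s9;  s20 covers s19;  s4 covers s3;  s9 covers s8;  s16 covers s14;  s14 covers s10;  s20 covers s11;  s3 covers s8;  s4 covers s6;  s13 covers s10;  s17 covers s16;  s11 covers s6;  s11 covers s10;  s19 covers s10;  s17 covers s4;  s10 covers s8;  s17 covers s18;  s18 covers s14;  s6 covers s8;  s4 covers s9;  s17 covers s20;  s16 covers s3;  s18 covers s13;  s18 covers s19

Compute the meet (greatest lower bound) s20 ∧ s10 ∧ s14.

Common lower bounds of {s20, s10, s14}: s10, s8.
The greatest among these is s10.

s10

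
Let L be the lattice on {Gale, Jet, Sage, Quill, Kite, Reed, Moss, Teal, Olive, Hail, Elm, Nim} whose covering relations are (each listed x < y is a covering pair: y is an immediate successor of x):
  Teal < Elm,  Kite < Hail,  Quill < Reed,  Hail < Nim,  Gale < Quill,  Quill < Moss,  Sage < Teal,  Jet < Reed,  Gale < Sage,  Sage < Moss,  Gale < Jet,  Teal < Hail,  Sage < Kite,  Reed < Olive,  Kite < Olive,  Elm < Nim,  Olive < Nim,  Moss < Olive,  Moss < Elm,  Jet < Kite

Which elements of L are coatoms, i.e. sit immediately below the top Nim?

Elm, Hail, Olive

The coatoms are exactly the elements covered by Nim: Elm, Hail, Olive.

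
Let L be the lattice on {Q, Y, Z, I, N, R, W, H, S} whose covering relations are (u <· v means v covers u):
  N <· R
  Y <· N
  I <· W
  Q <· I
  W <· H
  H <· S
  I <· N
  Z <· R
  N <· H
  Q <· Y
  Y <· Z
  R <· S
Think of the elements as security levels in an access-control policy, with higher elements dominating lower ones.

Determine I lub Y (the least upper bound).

Common upper bounds of {I, Y}: H, N, R, S.
The least among these is N.

N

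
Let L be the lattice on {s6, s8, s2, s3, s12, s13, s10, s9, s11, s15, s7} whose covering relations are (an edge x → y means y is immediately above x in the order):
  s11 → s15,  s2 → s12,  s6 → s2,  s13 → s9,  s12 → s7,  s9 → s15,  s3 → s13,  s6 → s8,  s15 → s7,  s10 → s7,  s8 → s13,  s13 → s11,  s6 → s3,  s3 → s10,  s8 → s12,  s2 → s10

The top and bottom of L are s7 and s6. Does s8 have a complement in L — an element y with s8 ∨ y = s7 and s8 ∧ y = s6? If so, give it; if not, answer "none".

Need y with s8 ∨ y = s7 and s8 ∧ y = s6.
Checking each element gives: s10.

s10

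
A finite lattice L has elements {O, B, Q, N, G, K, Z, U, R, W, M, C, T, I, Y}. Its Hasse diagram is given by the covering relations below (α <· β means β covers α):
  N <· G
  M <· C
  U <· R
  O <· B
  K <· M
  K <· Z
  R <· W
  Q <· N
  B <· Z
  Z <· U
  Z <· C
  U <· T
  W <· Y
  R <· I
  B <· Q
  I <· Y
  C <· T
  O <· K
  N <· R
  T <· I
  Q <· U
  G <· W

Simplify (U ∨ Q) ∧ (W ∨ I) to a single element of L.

U ∨ Q = U
W ∨ I = Y
U ∧ Y = U

U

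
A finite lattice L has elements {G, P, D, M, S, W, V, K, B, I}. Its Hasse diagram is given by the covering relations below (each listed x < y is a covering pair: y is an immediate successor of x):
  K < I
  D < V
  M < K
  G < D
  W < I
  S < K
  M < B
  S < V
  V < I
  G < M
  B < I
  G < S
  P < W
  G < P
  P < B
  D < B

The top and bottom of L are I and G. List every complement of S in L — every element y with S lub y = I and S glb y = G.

B, P, W

Need y with S ∨ y = I and S ∧ y = G.
Checking each element gives: B, P, W.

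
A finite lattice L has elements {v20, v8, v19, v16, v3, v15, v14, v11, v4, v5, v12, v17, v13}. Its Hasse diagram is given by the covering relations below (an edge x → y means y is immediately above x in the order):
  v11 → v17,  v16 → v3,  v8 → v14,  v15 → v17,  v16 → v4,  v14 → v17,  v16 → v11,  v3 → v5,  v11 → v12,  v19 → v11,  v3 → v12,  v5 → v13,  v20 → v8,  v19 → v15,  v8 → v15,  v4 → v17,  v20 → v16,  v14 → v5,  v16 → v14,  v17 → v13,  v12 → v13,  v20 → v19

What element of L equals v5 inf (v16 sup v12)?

v3

v16 ∨ v12 = v12
v5 ∧ v12 = v3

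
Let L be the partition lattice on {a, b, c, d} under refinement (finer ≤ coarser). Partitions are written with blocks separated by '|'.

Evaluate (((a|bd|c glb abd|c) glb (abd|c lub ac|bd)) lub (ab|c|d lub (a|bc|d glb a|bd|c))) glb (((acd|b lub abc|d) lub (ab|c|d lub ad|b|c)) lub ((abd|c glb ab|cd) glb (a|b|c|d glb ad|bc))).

a|bd|c ∧ abd|c = a|bd|c
abd|c ∨ ac|bd = abcd
a|bd|c ∧ abcd = a|bd|c
a|bc|d ∧ a|bd|c = a|b|c|d
ab|c|d ∨ a|b|c|d = ab|c|d
a|bd|c ∨ ab|c|d = abd|c
acd|b ∨ abc|d = abcd
ab|c|d ∨ ad|b|c = abd|c
abcd ∨ abd|c = abcd
abd|c ∧ ab|cd = ab|c|d
a|b|c|d ∧ ad|bc = a|b|c|d
ab|c|d ∧ a|b|c|d = a|b|c|d
abcd ∨ a|b|c|d = abcd
abd|c ∧ abcd = abd|c

abd|c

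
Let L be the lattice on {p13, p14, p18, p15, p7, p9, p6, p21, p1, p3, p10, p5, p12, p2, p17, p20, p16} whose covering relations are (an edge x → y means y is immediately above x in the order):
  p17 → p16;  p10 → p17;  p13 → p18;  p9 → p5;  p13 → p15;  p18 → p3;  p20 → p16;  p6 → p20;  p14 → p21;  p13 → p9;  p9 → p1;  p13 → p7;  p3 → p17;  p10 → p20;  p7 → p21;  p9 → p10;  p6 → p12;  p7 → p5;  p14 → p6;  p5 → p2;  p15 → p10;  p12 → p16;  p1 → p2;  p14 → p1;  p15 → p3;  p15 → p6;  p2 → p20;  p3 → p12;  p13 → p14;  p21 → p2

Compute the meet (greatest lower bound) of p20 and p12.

Common lower bounds of {p20, p12}: p13, p14, p15, p6.
The greatest among these is p6.

p6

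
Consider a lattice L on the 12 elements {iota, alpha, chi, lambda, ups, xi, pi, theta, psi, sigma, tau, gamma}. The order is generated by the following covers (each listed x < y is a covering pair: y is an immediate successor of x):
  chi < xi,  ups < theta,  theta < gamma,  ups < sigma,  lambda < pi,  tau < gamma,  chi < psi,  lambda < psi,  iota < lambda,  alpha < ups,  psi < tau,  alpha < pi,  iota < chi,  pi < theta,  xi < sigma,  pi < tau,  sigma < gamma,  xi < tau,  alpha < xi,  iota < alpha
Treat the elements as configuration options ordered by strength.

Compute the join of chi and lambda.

Common upper bounds of {chi, lambda}: gamma, psi, tau.
The least among these is psi.

psi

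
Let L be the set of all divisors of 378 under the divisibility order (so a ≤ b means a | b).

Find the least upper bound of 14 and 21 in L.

In the divisibility order, the join is the least common multiple: lcm(14, 21) = 42.

42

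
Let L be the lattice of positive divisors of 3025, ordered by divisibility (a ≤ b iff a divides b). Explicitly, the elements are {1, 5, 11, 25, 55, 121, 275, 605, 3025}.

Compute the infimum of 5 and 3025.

Common lower bounds of {5, 3025}: 1, 5.
The greatest among these is 5.

5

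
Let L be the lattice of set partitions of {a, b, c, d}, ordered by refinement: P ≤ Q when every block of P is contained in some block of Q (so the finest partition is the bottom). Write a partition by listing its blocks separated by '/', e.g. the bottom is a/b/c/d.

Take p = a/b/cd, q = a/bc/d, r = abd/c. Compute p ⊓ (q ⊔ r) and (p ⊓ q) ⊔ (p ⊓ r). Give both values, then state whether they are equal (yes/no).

q ⊔ r = abcd, so p ⊓ (q ⊔ r) = a/b/cd ⊓ abcd = a/b/cd.
p ⊓ q = a/b/c/d and p ⊓ r = a/b/c/d, so (p ⊓ q) ⊔ (p ⊓ r) = a/b/c/d ⊔ a/b/c/d = a/b/c/d.
Equal: no.

a/b/cd; a/b/c/d; no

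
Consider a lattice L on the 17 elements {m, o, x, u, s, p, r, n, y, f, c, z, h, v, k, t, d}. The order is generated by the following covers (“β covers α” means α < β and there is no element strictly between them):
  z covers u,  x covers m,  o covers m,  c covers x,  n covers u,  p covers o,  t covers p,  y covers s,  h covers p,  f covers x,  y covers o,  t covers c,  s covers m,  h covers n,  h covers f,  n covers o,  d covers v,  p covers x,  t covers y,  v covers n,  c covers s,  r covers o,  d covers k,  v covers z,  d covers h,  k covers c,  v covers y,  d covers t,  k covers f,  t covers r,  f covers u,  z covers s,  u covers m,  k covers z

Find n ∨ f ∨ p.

h

Common upper bounds of {n, f, p}: d, h.
The least among these is h.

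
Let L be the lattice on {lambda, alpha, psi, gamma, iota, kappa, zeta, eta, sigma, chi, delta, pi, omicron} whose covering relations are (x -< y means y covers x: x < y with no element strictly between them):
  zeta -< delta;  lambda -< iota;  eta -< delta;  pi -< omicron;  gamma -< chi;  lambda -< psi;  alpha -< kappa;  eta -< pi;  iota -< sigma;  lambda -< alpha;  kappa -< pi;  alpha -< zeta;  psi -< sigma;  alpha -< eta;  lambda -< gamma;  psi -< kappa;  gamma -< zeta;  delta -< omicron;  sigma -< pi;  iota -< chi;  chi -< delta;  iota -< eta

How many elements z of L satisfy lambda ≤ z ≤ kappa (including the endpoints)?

4

The interval [lambda, kappa] = {alpha, kappa, lambda, psi}, which has 4 elements.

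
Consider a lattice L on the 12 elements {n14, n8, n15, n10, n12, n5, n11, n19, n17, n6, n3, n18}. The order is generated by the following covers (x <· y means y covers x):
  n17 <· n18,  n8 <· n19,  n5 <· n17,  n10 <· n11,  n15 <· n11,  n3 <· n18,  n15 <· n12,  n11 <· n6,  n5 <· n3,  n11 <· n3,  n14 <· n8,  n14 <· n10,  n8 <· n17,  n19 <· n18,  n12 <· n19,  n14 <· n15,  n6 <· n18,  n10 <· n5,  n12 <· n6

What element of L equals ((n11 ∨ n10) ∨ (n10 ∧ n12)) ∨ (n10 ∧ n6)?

n11

n11 ∨ n10 = n11
n10 ∧ n12 = n14
n11 ∨ n14 = n11
n10 ∧ n6 = n10
n11 ∨ n10 = n11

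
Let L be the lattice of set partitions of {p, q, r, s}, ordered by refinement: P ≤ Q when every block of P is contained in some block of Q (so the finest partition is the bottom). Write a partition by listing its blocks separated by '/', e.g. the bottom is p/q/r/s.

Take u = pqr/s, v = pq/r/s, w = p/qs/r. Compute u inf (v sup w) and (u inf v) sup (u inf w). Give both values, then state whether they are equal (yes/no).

pq/r/s; pq/r/s; yes

v sup w = pqs/r, so u inf (v sup w) = pqr/s inf pqs/r = pq/r/s.
u inf v = pq/r/s and u inf w = p/q/r/s, so (u inf v) sup (u inf w) = pq/r/s sup p/q/r/s = pq/r/s.
Equal: yes.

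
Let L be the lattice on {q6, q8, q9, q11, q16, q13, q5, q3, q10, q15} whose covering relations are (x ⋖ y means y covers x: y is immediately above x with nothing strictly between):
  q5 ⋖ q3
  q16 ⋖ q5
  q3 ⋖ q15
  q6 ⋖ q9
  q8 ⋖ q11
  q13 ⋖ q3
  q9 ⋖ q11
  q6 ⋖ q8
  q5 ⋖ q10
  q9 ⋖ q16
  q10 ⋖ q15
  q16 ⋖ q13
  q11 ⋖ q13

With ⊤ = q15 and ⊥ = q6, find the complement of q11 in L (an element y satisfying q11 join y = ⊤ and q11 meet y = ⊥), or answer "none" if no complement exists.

For every candidate y, either q11 ∨ y ≠ q15 or q11 ∧ y ≠ q6; no complement exists.

none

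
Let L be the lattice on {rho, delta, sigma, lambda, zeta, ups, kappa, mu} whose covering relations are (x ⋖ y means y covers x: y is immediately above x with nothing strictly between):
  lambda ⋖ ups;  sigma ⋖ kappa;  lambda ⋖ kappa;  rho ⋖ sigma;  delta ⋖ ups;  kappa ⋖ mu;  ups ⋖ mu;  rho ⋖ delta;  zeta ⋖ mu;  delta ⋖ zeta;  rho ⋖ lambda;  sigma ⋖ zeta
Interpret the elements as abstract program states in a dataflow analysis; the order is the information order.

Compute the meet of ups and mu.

Common lower bounds of {ups, mu}: delta, lambda, rho, ups.
The greatest among these is ups.

ups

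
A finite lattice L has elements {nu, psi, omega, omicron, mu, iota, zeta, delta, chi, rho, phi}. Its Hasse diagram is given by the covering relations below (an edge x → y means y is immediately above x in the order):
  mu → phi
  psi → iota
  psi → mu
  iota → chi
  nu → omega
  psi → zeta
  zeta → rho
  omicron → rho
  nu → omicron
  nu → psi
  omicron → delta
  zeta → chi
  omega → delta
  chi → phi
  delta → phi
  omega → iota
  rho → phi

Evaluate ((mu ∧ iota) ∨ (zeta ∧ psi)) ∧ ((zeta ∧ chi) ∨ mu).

mu ∧ iota = psi
zeta ∧ psi = psi
psi ∨ psi = psi
zeta ∧ chi = zeta
zeta ∨ mu = phi
psi ∧ phi = psi

psi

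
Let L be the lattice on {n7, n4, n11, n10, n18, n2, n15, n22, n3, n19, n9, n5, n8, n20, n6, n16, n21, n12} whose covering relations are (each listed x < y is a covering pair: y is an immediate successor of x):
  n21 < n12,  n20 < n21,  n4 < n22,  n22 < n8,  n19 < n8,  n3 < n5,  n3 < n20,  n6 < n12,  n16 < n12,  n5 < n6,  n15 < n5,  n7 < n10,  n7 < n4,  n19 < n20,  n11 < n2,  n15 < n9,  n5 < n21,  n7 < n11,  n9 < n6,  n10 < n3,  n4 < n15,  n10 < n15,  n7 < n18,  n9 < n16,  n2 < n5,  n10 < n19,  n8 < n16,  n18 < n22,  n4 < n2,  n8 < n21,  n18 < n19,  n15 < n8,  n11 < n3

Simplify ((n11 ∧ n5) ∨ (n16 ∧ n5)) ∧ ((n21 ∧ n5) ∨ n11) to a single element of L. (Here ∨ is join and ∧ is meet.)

n5

n11 ∧ n5 = n11
n16 ∧ n5 = n15
n11 ∨ n15 = n5
n21 ∧ n5 = n5
n5 ∨ n11 = n5
n5 ∧ n5 = n5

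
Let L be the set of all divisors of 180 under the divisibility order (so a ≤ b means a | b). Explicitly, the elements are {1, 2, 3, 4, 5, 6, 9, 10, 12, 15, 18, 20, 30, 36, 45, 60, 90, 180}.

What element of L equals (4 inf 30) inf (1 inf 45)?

1

4 ∧ 30 = 2
1 ∧ 45 = 1
2 ∧ 1 = 1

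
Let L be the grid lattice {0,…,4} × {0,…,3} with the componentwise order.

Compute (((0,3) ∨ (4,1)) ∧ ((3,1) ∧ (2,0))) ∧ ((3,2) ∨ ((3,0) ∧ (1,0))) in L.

(2,0)

(0,3) ∨ (4,1) = (4,3)
(3,1) ∧ (2,0) = (2,0)
(4,3) ∧ (2,0) = (2,0)
(3,0) ∧ (1,0) = (1,0)
(3,2) ∨ (1,0) = (3,2)
(2,0) ∧ (3,2) = (2,0)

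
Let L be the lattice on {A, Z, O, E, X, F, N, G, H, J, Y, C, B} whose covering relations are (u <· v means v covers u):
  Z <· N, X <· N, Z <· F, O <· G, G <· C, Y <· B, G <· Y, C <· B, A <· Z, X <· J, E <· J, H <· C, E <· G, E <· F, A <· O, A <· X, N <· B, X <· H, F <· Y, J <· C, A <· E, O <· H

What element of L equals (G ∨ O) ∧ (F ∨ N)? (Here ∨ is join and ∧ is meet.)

G

G ∨ O = G
F ∨ N = B
G ∧ B = G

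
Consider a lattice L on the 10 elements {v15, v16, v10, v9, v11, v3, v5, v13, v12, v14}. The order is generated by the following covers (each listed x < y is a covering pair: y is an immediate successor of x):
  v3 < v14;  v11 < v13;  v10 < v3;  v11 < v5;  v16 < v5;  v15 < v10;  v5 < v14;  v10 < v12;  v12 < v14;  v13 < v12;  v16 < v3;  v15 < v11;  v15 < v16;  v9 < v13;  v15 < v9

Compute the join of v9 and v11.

Common upper bounds of {v9, v11}: v12, v13, v14.
The least among these is v13.

v13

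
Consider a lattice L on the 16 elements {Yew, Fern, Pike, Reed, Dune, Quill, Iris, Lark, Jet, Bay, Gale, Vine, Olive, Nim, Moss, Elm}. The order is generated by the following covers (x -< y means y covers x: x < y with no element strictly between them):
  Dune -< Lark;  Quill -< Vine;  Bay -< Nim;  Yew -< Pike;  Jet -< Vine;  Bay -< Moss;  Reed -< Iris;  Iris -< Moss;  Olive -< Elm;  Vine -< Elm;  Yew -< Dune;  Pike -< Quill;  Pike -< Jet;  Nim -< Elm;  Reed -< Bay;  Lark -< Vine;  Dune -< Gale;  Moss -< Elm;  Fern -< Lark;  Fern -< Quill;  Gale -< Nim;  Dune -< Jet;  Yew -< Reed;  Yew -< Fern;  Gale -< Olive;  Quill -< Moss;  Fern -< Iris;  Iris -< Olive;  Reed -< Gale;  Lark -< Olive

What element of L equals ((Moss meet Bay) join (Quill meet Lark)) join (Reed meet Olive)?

Moss ∧ Bay = Bay
Quill ∧ Lark = Fern
Bay ∨ Fern = Moss
Reed ∧ Olive = Reed
Moss ∨ Reed = Moss

Moss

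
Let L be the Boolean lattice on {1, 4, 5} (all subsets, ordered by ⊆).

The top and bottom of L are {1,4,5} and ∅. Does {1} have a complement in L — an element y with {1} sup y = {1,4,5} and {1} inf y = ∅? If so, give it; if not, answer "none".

{4,5}

Need y with {1} ∨ y = {1,4,5} and {1} ∧ y = ∅.
Checking each element gives: {4,5}.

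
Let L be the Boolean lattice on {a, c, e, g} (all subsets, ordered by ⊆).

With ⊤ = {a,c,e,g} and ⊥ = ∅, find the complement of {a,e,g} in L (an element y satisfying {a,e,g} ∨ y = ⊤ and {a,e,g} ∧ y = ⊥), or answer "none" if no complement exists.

{c}

Need y with {a,e,g} ∨ y = {a,c,e,g} and {a,e,g} ∧ y = ∅.
Checking each element gives: {c}.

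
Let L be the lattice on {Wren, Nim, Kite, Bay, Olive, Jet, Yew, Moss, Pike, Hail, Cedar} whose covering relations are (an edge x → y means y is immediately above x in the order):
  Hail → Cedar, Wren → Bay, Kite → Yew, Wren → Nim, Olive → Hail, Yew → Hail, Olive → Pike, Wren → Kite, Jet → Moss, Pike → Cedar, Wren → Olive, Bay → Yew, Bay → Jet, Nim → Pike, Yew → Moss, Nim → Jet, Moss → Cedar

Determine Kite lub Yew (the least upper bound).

Common upper bounds of {Kite, Yew}: Cedar, Hail, Moss, Yew.
The least among these is Yew.

Yew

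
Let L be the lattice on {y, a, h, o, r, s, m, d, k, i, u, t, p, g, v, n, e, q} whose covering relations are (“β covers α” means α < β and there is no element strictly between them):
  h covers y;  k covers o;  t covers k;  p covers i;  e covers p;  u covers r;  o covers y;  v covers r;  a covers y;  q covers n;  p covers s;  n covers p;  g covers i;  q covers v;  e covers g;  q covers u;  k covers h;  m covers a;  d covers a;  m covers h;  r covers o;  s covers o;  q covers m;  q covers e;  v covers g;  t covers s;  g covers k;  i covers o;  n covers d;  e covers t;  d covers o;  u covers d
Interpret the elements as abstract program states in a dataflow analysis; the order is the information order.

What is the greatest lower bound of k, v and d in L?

o

Common lower bounds of {k, v, d}: o, y.
The greatest among these is o.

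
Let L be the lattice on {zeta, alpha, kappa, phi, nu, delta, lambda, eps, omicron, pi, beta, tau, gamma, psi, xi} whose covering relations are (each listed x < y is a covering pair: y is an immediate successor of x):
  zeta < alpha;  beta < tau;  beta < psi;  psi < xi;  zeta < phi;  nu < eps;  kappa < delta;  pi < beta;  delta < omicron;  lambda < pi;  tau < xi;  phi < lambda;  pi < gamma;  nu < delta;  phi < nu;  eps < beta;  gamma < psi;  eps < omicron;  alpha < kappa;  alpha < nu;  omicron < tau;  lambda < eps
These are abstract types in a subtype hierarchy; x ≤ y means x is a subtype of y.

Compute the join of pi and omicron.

Common upper bounds of {pi, omicron}: tau, xi.
The least among these is tau.

tau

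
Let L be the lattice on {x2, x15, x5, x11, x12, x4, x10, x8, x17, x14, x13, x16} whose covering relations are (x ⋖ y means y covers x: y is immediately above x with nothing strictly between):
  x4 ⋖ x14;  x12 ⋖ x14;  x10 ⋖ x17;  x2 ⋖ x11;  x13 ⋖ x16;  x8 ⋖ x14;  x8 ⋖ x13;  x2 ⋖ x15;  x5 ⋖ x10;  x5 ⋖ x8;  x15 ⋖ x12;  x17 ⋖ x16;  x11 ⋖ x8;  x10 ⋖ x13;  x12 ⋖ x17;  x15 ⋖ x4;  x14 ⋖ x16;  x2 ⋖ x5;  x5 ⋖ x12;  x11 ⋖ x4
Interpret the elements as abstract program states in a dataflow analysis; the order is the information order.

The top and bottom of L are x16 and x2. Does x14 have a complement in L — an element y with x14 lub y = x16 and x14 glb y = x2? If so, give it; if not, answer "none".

For every candidate y, either x14 ∨ y ≠ x16 or x14 ∧ y ≠ x2; no complement exists.

none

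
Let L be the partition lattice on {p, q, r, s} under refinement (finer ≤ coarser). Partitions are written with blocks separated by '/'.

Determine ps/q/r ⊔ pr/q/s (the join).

The join of ps/q/r and pr/q/s merges any blocks that overlap across the partitions, giving prs/q.

prs/q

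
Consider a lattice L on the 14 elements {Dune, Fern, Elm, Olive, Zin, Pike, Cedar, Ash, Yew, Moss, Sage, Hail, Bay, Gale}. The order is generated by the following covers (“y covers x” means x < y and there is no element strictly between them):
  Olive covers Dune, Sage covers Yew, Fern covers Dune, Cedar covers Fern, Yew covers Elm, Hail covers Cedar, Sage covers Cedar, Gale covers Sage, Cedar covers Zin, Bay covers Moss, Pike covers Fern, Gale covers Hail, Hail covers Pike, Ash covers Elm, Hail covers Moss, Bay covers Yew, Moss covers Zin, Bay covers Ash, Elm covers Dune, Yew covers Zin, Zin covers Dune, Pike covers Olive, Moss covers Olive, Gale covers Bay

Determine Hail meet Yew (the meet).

Common lower bounds of {Hail, Yew}: Dune, Zin.
The greatest among these is Zin.

Zin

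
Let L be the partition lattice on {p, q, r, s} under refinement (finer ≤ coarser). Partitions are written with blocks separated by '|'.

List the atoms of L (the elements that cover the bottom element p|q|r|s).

pq|r|s, pr|q|s, ps|q|r, p|qr|s, p|qs|r, p|q|rs

The atoms are exactly the elements that cover p|q|r|s: pq|r|s, pr|q|s, ps|q|r, p|qr|s, p|qs|r, p|q|rs.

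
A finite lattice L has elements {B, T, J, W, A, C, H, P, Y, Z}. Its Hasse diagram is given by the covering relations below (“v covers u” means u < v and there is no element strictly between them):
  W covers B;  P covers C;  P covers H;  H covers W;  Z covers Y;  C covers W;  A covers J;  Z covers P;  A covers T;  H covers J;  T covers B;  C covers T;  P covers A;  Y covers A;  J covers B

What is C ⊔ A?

Common upper bounds of {C, A}: P, Z.
The least among these is P.

P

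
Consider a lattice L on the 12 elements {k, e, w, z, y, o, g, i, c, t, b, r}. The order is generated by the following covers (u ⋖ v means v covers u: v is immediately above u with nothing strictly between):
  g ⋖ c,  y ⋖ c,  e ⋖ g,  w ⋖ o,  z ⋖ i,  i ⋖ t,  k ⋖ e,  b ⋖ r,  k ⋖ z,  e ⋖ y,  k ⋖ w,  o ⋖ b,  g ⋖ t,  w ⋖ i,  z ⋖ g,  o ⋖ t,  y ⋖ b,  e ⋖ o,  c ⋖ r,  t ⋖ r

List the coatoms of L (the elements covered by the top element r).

b, c, t

The coatoms are exactly the elements covered by r: b, c, t.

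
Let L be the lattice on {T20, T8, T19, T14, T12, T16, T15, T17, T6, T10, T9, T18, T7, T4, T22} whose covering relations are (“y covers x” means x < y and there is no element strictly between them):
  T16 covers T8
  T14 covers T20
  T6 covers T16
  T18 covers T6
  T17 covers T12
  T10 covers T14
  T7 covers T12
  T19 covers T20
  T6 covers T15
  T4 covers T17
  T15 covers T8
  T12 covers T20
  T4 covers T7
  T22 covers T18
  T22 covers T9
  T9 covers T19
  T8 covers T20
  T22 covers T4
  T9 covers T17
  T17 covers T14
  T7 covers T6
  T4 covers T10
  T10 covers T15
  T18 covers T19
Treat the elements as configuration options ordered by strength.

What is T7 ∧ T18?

Common lower bounds of {T7, T18}: T15, T16, T20, T6, T8.
The greatest among these is T6.

T6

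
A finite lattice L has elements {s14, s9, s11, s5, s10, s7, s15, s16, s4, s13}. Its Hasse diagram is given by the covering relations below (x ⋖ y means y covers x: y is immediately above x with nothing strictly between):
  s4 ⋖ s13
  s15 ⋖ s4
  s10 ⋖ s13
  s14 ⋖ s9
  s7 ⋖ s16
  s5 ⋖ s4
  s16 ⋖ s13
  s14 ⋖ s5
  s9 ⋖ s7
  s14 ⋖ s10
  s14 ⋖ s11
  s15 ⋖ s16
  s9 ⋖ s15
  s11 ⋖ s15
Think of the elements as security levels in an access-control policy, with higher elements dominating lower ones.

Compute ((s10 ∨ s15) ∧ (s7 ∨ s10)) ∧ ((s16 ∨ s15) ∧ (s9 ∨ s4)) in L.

s10 ∨ s15 = s13
s7 ∨ s10 = s13
s13 ∧ s13 = s13
s16 ∨ s15 = s16
s9 ∨ s4 = s4
s16 ∧ s4 = s15
s13 ∧ s15 = s15

s15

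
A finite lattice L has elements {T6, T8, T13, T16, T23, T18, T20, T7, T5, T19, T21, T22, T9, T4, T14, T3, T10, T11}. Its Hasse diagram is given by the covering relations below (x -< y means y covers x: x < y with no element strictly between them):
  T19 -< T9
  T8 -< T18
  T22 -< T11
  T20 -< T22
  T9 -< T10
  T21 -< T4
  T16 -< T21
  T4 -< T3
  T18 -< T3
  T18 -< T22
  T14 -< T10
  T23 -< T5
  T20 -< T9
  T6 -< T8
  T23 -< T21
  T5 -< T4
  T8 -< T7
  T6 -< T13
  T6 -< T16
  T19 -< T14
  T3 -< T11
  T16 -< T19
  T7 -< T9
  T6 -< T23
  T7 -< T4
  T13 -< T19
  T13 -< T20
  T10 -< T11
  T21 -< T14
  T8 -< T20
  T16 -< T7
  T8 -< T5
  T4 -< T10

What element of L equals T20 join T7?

T20 ∨ T7 = T9

T9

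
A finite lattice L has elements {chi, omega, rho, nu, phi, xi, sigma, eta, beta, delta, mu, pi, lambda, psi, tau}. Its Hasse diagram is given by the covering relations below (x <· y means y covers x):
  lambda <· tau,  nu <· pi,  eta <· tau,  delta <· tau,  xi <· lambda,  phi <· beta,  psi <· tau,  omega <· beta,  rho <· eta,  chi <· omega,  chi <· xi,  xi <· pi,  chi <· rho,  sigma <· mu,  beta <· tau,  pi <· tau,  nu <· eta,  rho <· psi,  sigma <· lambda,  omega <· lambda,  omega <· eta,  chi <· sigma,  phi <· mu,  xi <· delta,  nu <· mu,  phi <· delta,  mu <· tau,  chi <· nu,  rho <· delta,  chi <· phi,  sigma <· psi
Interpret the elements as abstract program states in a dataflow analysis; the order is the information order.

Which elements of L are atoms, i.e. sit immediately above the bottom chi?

The atoms are exactly the elements that cover chi: nu, omega, phi, rho, sigma, xi.

nu, omega, phi, rho, sigma, xi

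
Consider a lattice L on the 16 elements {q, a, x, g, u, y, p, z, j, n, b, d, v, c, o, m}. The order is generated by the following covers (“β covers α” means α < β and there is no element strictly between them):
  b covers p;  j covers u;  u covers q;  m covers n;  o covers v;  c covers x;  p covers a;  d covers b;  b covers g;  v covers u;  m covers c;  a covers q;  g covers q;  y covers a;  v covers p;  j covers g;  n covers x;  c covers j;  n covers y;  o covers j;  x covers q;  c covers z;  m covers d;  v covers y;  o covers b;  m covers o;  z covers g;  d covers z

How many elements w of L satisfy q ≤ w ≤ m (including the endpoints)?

The interval [q, m] = {a, b, c, d, g, j, m, n, o, p, q, u, v, x, y, z}, which has 16 elements.

16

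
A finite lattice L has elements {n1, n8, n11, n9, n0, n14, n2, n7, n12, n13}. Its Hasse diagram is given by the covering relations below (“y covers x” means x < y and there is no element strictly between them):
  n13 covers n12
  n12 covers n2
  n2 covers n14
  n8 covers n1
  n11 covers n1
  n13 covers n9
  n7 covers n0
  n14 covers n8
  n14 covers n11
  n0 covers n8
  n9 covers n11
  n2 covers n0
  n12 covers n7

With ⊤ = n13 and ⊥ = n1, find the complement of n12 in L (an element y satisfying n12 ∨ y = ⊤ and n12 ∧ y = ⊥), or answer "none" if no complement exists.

none

For every candidate y, either n12 ∨ y ≠ n13 or n12 ∧ y ≠ n1; no complement exists.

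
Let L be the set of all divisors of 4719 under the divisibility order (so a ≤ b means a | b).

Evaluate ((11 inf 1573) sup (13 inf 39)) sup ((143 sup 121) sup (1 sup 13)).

11 ∧ 1573 = 11
13 ∧ 39 = 13
11 ∨ 13 = 143
143 ∨ 121 = 1573
1 ∨ 13 = 13
1573 ∨ 13 = 1573
143 ∨ 1573 = 1573

1573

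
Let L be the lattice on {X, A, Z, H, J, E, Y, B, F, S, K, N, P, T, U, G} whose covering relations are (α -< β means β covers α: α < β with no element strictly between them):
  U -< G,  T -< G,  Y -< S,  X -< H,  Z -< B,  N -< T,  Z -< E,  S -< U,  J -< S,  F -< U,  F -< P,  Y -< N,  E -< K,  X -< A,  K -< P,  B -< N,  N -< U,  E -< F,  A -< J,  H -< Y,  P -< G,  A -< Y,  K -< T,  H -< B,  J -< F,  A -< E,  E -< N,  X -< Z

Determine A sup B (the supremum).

Common upper bounds of {A, B}: G, N, T, U.
The least among these is N.

N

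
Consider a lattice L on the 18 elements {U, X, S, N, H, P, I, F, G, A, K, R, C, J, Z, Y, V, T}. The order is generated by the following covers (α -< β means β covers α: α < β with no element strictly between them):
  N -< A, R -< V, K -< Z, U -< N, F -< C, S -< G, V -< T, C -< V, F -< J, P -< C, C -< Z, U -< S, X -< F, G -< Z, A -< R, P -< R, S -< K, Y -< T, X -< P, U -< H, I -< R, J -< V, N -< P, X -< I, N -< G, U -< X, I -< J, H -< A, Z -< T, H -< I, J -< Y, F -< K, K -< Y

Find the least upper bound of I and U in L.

Common upper bounds of {I, U}: I, J, R, T, V, Y.
The least among these is I.

I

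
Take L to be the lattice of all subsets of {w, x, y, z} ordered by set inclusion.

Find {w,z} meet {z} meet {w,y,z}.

{z}

Under ⊆, meet is intersection: {w,z} ∩ {z} ∩ {w,y,z} = {z}.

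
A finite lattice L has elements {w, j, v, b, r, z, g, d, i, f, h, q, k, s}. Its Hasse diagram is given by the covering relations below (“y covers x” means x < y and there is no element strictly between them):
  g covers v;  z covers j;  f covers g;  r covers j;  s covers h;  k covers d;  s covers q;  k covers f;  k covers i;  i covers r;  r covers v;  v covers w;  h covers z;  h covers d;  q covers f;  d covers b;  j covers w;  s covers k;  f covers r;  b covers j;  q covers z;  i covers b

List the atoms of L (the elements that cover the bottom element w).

j, v

The atoms are exactly the elements that cover w: j, v.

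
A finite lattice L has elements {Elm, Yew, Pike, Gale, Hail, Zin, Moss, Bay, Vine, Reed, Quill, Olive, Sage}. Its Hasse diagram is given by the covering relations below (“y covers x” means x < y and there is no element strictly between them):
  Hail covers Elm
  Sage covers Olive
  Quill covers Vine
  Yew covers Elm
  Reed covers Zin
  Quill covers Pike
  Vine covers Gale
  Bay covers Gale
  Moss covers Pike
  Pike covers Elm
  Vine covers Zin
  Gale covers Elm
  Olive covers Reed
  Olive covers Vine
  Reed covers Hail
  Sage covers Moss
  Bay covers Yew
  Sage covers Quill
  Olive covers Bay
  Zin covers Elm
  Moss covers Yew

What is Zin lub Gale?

Vine

Common upper bounds of {Zin, Gale}: Olive, Quill, Sage, Vine.
The least among these is Vine.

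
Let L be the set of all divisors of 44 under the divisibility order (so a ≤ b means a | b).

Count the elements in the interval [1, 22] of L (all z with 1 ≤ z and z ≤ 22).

The interval [1, 22] = {1, 11, 2, 22}, which has 4 elements.

4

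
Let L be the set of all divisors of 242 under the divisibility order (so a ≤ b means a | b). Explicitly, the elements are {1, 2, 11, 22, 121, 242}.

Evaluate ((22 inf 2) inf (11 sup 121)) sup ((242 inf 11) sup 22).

22 ∧ 2 = 2
11 ∨ 121 = 121
2 ∧ 121 = 1
242 ∧ 11 = 11
11 ∨ 22 = 22
1 ∨ 22 = 22

22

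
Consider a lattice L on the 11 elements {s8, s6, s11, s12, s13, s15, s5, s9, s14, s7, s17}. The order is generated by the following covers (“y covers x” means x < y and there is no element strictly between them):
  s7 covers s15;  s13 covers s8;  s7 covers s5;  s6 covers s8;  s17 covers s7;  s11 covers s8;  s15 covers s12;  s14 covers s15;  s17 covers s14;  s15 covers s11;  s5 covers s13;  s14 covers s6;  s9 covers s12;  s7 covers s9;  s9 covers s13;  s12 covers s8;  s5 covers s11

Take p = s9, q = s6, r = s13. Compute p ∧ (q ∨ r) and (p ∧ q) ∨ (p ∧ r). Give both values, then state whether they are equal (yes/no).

s9; s13; no

q ∨ r = s17, so p ∧ (q ∨ r) = s9 ∧ s17 = s9.
p ∧ q = s8 and p ∧ r = s13, so (p ∧ q) ∨ (p ∧ r) = s8 ∨ s13 = s13.
Equal: no.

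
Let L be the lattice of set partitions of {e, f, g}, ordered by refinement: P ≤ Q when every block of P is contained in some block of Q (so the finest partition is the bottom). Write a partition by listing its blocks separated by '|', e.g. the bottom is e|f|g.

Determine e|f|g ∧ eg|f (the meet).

e|f|g

The meet (common refinement) of e|f|g and eg|f intersects blocks pairwise, giving e|f|g.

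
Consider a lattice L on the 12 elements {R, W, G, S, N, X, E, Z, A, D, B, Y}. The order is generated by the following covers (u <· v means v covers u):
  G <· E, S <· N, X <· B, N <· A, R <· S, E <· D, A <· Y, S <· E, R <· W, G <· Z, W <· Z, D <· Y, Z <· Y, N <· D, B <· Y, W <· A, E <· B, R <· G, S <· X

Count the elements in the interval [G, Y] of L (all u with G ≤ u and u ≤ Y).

The interval [G, Y] = {B, D, E, G, Y, Z}, which has 6 elements.

6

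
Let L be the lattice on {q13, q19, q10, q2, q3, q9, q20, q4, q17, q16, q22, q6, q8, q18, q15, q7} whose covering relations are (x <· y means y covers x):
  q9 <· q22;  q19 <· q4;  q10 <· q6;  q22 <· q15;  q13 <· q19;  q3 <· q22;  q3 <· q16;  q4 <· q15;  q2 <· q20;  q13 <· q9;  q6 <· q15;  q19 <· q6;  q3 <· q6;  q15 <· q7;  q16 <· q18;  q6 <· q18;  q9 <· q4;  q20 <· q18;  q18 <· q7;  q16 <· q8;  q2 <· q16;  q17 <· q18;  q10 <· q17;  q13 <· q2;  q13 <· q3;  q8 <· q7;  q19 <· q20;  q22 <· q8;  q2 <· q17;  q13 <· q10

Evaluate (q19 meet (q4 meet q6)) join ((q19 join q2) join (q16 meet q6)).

q18

q4 ∧ q6 = q19
q19 ∧ q19 = q19
q19 ∨ q2 = q20
q16 ∧ q6 = q3
q20 ∨ q3 = q18
q19 ∨ q18 = q18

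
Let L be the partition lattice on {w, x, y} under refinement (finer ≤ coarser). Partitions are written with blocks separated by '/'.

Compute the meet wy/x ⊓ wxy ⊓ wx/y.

w/x/y

Common lower bounds of {wy/x, wxy, wx/y}: w/x/y.
The greatest among these is w/x/y.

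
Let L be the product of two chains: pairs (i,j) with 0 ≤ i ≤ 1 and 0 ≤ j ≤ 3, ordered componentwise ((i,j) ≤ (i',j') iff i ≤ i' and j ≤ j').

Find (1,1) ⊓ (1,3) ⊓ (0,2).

(0,1)

In a product of chains, the meet is componentwise min, giving (0,1).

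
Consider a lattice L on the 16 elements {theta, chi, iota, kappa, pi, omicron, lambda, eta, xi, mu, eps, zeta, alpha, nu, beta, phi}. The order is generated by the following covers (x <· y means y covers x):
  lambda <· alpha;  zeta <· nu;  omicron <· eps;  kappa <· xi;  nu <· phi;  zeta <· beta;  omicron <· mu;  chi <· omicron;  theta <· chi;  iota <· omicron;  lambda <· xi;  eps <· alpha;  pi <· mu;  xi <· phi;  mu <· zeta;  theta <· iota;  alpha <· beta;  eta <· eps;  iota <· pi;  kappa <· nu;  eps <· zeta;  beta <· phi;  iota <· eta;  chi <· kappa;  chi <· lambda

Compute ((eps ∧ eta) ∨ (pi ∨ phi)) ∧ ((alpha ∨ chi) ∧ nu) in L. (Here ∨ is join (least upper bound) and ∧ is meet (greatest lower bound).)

eps

eps ∧ eta = eta
pi ∨ phi = phi
eta ∨ phi = phi
alpha ∨ chi = alpha
alpha ∧ nu = eps
phi ∧ eps = eps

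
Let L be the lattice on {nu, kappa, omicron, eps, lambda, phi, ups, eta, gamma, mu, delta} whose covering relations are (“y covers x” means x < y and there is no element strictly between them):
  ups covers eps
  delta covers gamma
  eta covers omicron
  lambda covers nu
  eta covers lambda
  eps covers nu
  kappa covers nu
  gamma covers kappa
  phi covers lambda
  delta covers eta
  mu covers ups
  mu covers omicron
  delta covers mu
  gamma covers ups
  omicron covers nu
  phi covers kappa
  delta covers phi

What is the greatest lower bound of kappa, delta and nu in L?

nu

Common lower bounds of {kappa, delta, nu}: nu.
The greatest among these is nu.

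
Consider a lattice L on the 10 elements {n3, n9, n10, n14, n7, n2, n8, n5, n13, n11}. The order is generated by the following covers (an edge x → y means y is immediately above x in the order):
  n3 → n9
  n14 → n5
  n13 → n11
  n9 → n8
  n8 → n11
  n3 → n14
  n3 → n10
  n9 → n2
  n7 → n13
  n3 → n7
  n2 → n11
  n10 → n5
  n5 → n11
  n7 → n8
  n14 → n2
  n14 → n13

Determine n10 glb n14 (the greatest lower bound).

n3

Common lower bounds of {n10, n14}: n3.
The greatest among these is n3.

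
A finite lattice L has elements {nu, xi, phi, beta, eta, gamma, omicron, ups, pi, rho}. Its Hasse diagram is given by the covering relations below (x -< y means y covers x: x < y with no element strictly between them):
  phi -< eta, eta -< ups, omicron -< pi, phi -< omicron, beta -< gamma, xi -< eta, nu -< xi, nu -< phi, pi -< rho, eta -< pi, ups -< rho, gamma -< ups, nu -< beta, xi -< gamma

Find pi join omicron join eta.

pi

Common upper bounds of {pi, omicron, eta}: pi, rho.
The least among these is pi.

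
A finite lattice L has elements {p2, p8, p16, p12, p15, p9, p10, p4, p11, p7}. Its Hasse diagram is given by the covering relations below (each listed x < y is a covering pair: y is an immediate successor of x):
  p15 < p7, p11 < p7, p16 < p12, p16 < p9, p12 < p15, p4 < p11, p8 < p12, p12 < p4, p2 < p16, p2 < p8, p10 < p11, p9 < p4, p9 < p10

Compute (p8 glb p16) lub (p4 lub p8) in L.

p8 ∧ p16 = p2
p4 ∨ p8 = p4
p2 ∨ p4 = p4

p4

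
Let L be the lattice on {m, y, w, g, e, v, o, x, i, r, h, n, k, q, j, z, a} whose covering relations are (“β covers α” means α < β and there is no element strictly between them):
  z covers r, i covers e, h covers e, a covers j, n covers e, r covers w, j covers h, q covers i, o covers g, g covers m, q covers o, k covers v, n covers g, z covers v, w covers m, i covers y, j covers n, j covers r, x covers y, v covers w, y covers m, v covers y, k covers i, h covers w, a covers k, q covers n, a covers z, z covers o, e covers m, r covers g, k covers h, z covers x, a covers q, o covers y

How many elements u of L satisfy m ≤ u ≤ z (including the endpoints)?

The interval [m, z] = {g, m, o, r, v, w, x, y, z}, which has 9 elements.

9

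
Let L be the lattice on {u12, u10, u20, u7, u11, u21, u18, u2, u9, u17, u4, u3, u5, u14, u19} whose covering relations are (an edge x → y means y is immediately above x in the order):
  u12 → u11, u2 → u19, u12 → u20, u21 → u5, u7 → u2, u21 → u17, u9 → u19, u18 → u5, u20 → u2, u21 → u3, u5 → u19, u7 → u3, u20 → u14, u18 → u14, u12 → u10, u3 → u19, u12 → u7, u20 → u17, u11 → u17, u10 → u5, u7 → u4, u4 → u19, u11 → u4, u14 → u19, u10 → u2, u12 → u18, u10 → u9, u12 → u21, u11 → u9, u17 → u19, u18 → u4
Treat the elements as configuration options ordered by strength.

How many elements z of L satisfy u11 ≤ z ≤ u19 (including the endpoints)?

5

The interval [u11, u19] = {u11, u17, u19, u4, u9}, which has 5 elements.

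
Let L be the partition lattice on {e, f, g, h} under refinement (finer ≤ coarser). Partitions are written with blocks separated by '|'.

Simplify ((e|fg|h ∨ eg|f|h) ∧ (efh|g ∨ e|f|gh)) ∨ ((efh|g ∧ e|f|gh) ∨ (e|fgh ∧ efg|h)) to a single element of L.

efg|h

e|fg|h ∨ eg|f|h = efg|h
efh|g ∨ e|f|gh = efgh
efg|h ∧ efgh = efg|h
efh|g ∧ e|f|gh = e|f|g|h
e|fgh ∧ efg|h = e|fg|h
e|f|g|h ∨ e|fg|h = e|fg|h
efg|h ∨ e|fg|h = efg|h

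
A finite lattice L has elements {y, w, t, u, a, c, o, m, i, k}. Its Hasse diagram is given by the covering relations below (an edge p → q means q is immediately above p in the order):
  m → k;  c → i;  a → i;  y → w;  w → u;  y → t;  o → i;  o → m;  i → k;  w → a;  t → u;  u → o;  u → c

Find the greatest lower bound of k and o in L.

o

Common lower bounds of {k, o}: o, t, u, w, y.
The greatest among these is o.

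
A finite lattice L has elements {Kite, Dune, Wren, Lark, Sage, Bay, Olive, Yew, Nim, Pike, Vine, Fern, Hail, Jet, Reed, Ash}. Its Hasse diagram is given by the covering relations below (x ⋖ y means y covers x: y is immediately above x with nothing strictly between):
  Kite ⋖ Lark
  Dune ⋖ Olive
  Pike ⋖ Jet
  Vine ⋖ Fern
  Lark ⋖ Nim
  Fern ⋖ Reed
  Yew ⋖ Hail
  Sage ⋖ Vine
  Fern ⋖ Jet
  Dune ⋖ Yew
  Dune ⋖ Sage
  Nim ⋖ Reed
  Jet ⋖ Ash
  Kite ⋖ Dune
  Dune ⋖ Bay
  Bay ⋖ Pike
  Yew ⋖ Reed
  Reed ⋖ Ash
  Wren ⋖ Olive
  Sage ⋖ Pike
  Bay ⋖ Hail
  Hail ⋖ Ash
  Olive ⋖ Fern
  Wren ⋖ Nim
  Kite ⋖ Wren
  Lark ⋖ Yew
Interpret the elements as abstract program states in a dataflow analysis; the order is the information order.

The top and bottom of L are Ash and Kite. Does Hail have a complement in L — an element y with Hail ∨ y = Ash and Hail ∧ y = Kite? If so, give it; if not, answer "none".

Wren

Need y with Hail ∨ y = Ash and Hail ∧ y = Kite.
Checking each element gives: Wren.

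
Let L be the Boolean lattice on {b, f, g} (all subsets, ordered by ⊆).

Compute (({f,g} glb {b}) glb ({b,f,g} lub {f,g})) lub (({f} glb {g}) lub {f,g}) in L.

{f,g}

{f,g} ∧ {b} = {}
{b,f,g} ∨ {f,g} = {b,f,g}
{} ∧ {b,f,g} = {}
{f} ∧ {g} = {}
{} ∨ {f,g} = {f,g}
{} ∨ {f,g} = {f,g}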